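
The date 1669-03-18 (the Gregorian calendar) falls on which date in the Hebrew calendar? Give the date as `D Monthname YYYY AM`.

15 Adar II 5429 AM

Both dates share Julian Day Number 2330727; in the Hebrew calendar that is 15 Adar II 5429 AM.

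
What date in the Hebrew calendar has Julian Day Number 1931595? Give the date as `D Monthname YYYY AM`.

19 Sivan 4336 AM

JDN 1931595 is 4 June 576 in the proleptic Gregorian calendar.
In the Hebrew calendar that day is 19 Sivan 4336 AM.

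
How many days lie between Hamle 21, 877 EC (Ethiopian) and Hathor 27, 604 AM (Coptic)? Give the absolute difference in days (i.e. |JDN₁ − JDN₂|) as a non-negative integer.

862

First date → JDN 2044500; second date → JDN 2045362.
The interval is |2044500 − 2045362| = 862 days.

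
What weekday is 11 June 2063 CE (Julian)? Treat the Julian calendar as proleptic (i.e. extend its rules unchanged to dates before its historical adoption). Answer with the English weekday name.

Sunday

This is JDN 2474730 (24 June 2063 Gregorian).
2474730 ≡ 6 (mod 7); counting from Monday = 0 gives Sunday.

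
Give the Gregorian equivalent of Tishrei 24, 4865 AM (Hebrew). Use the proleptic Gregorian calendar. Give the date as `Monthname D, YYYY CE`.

October 22, 1104 CE

Julian Day Number of the source date = 2124582.
Converting JDN 2124582 to the Gregorian calendar gives 22 October 1104 CE.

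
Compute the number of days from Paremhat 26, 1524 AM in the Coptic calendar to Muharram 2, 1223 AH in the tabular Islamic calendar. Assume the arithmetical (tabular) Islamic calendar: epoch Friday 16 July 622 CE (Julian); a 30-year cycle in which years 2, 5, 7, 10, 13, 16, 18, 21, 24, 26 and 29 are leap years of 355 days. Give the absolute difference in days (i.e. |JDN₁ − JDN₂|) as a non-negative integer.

JDN of the first date = 2381511.
JDN of the second date = 2381477.
|2381477 − 2381511| = 34.

34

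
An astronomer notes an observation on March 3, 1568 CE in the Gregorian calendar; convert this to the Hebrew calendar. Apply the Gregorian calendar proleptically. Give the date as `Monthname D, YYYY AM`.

Adar I 23, 5328 AM

Julian Day Number of the source date = 2293822.
Converting JDN 2293822 to the Hebrew calendar gives 23 Adar I 5328 AM.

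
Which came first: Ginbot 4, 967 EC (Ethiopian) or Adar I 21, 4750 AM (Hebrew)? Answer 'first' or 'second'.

first

First date → JDN 2077295; second date → JDN 2082704.
JDN 2077295 < JDN 2082704, so the first date is earlier.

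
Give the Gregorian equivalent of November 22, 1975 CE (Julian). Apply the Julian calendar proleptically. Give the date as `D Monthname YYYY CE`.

At this point the Julian calendar is 13 days behind the Gregorian.
22 November 1975 Julian + 13 days → 5 December 1975 Gregorian.

5 December 1975 CE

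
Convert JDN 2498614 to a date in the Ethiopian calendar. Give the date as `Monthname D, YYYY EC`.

Hidar 4, 2121 EC

JDN 2498614 is 14 November 2128 in the Gregorian calendar.
In the Ethiopian calendar that day is Hidar 4, 2121 EC.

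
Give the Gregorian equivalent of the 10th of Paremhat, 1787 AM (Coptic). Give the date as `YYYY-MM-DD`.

2071-03-19

Both dates share Julian Day Number 2477555; in the Gregorian calendar that is 19 March 2071 CE.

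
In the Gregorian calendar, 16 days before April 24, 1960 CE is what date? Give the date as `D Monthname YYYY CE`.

JDN of April 24, 1960 CE = 2437049.
2437049 − 16 = 2437033.
JDN 2437033 in the Gregorian calendar is 8 April 1960 CE.

8 April 1960 CE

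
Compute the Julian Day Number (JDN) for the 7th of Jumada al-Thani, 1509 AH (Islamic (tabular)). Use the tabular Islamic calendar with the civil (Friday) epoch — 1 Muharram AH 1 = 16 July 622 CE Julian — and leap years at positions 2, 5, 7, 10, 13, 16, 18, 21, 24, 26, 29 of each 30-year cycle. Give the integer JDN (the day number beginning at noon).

2482979

Equivalently 23 January 2086 (Gregorian).
JDN 2400001 is 17 November 1858 CE (Gregorian), MJD 0; the target day is +82978 days from there, so JDN = 2482979.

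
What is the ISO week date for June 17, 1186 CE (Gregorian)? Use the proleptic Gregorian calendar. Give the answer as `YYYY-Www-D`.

The weekday is Tuesday (ISO weekday 2).
That Tuesday belongs to ISO week 25 of ISO year 1186.

1186-W25-2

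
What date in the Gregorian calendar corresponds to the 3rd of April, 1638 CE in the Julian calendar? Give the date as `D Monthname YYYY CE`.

13 April 1638 CE

At this point the Julian calendar is 10 days behind the Gregorian.
3 April 1638 Julian + 10 days → 13 April 1638 Gregorian.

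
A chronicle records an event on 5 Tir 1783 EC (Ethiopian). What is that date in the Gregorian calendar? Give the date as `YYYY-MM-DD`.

Both dates share Julian Day Number 2375220; in the Gregorian calendar that is 11 January 1791 CE.

1791-01-11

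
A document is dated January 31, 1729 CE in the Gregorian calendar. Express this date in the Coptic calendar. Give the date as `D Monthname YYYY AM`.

Julian Day Number of the source date = 2352595.
Converting JDN 2352595 to the Coptic calendar gives 25 Tobi 1445 AM.

25 Tobi 1445 AM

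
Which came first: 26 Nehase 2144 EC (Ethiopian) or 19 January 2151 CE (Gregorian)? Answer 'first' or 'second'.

second

The two dates have Julian Day Numbers 2507307 and 2506715 respectively.
Since 2506715 < 2507307, the second date comes first.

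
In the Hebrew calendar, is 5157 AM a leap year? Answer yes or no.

yes

Hebrew year 5157 is year 8 of its 19-year Metonic cycle; leap years are at positions 3, 6, 8, 11, 14, 17, 19, so it is a leap year (13 months).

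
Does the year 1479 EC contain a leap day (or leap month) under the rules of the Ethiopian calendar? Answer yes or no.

1479 mod 4 = 3; in the Ethiopian calendar a year is leap when year mod 4 = 3, so it is a leap year.

yes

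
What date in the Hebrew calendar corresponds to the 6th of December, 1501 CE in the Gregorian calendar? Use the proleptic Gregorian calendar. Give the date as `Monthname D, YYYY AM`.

Kislev 15, 5262 AM

Both dates share Julian Day Number 2269628; in the Hebrew calendar that is 15 Kislev 5262 AM.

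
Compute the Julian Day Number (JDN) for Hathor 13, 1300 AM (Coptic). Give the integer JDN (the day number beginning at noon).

Equivalently 20 November 1583 (Gregorian).
JDN 2451545 is 1 January 2000 CE (Gregorian); the target day is −151983 days from there, so JDN = 2299562.

2299562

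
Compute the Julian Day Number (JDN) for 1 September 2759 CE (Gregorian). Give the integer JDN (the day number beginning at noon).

JDN 2400001 is 17 November 1858 CE (Gregorian), MJD 0; the target day is +329006 days from there, so JDN = 2729007.

2729007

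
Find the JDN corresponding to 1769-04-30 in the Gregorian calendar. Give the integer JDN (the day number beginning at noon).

JDN 2299161 is 15 October 1582 CE (Gregorian); the target day is +68133 days from there, so JDN = 2367294.

2367294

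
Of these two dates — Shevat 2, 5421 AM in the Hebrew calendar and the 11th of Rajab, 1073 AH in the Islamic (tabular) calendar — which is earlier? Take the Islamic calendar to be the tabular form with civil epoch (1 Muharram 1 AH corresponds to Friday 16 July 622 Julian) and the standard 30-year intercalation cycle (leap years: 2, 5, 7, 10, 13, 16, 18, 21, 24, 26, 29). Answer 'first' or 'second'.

The two dates have Julian Day Numbers 2327730 and 2328508 respectively.
Since 2327730 < 2328508, the first date comes first.

first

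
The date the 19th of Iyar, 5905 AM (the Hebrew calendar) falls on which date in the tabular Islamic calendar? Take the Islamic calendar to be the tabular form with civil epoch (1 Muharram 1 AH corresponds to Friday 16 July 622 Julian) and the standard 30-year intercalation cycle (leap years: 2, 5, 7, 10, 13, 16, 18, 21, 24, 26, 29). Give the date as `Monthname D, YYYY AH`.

Both dates share Julian Day Number 2504637; in the tabular Islamic calendar that is 20 Rajab 1570 AH.

Rajab 20, 1570 AH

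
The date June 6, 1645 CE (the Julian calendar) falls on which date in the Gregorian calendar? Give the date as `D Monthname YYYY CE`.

16 June 1645 CE

The Julian–Gregorian offset here is 10 days (Julian trailing).
6 June 1645 Julian + 10 days → 16 June 1645 Gregorian.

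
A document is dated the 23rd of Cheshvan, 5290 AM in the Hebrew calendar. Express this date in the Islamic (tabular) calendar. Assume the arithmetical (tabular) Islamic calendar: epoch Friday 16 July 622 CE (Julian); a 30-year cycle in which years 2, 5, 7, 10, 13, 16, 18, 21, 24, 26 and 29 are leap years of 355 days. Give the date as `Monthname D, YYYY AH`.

Both dates share Julian Day Number 2279824; in the tabular Islamic calendar that is 22 Safar 936 AH.

Safar 22, 936 AH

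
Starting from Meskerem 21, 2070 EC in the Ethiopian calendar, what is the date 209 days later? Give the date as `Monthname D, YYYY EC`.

Miyazya 20, 2070 EC

The starting date is JDN 2479943; 2479943 + 209 = 2480152.
JDN 2480152 corresponds to Miyazya 20, 2070 EC.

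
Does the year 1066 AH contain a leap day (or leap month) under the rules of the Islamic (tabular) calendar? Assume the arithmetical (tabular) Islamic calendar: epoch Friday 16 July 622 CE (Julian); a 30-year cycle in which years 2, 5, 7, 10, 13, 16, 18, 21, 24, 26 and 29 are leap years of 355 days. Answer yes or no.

yes

Year 1066 AH is year 16 of its 30-year cycle; leap positions are 2, 5, 7, 10, 13, 16, 18, 21, 24, 26, 29, so it is a leap year (355 days).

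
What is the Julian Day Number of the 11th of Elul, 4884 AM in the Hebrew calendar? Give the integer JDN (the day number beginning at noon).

In the proleptic Gregorian calendar the same day is 30 August 1124.
JDN 2400001 is 17 November 1858 CE (Gregorian), MJD 0; the target day is −268167 days from there, so JDN = 2131834.

2131834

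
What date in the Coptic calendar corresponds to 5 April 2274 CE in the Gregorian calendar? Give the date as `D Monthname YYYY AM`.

Both dates share Julian Day Number 2551716; in the Coptic calendar that is 25 Paremhat 1990 AM.

25 Paremhat 1990 AM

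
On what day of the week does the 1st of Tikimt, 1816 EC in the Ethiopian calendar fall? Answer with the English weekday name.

Saturday

Equivalently 11 October 1823 Gregorian, JDN 2387180.
Since JDN mod 7 = 5 (0 = Monday), the day is Saturday.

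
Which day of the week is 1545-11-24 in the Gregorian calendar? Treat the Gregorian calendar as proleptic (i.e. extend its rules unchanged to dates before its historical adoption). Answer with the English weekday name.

Saturday

2285687 ≡ 5 (mod 7); counting from Monday = 0 gives Saturday.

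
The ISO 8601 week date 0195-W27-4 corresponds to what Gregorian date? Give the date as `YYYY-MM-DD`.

0195-07-02

ISO week 1 of 195 is the week containing the first Thursday of 195.
Week 27, day 4 (Thursday) lands on 0195-07-02.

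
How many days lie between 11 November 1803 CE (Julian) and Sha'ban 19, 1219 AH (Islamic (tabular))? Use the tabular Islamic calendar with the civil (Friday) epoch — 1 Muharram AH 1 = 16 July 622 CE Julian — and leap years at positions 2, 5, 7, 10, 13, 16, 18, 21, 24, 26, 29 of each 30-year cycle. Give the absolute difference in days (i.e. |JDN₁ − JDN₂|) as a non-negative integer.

First date → JDN 2379918; second date → JDN 2380284.
The interval is |2379918 − 2380284| = 366 days.

366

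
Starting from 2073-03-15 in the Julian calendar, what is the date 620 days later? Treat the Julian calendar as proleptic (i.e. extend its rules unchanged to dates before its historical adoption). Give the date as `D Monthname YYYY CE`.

JDN of 2073-03-15 = 2478295.
2478295 + 620 = 2478915.
JDN 2478915 in the Julian calendar is 25 November 2074 CE.

25 November 2074 CE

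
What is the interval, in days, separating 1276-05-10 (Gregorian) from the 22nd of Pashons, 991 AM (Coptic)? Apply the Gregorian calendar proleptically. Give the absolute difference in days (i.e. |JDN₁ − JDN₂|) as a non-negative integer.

352

JDN of the first date = 2187240.
JDN of the second date = 2186888.
|2186888 − 2187240| = 352.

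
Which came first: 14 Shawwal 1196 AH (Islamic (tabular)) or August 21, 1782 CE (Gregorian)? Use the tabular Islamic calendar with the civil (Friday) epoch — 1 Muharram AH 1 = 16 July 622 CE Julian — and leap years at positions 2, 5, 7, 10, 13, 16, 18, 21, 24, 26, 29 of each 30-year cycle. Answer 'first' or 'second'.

Converting both to JDN: 2372187 vs 2372155; the smaller is the second.

second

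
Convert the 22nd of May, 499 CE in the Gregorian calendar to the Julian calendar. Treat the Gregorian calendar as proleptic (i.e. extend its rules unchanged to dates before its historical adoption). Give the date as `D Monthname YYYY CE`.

For dates in this range the Gregorian date is 1 day ahead of the Julian.
22 May 499 Gregorian − 1 day → 21 May 499 Julian.

21 May 499 CE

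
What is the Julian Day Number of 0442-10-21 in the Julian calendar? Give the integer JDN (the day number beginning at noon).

In the proleptic Gregorian calendar the same day is 22 October 442.
JDN 2299161 is 15 October 1582 CE (Gregorian); the target day is −416369 days from there, so JDN = 1882792.

1882792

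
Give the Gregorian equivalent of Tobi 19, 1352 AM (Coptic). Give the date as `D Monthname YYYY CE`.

25 January 1636 CE

Julian Day Number of the source date = 2318621.
Converting JDN 2318621 to the Gregorian calendar gives 25 January 1636 CE.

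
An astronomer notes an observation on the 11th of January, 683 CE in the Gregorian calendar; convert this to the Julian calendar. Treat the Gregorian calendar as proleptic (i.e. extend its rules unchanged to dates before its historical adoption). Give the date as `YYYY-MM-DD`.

0683-01-08

At this point the Julian calendar is 3 days behind the Gregorian.
11 January 683 Gregorian − 3 days → 8 January 683 Julian.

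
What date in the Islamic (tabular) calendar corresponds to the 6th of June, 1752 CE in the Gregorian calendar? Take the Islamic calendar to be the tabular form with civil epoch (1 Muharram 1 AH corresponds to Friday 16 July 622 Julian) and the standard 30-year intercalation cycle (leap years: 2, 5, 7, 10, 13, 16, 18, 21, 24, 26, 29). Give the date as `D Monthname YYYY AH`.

23 Rajab 1165 AH

Julian Day Number of the source date = 2361122.
Converting JDN 2361122 to the tabular Islamic calendar gives 23 Rajab 1165 AH.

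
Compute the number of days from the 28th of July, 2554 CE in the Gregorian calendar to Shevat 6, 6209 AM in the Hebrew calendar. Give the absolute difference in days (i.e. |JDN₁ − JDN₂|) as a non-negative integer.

JDN of the first date = 2654098.
JDN of the second date = 2615569.
|2615569 − 2654098| = 38529.

38529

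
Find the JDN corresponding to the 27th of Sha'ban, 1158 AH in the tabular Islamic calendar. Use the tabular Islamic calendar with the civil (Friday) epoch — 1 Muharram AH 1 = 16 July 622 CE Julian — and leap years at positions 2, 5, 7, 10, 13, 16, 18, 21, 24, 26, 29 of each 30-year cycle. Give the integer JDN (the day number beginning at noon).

2358675

In the Gregorian calendar the same day is 24 September 1745.
JDN 2299161 is 15 October 1582 CE (Gregorian); the target day is +59514 days from there, so JDN = 2358675.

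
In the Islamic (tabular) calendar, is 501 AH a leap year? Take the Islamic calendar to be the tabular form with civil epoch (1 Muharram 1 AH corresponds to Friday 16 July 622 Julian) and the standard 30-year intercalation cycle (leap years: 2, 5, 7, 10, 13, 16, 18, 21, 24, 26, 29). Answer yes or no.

yes

Year 501 AH is year 21 of its 30-year cycle; leap positions are 2, 5, 7, 10, 13, 16, 18, 21, 24, 26, 29, so it is a leap year (355 days).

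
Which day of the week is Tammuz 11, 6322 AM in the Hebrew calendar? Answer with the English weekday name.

Equivalently 14 July 2562 Gregorian, JDN 2657006.
JDN 2657006 mod 7 = 2, and JDN 0 was a Monday, so this is a Wednesday.

Wednesday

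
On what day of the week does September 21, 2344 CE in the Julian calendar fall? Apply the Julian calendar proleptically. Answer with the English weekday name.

Saturday

Equivalently 7 October 2344 Gregorian, JDN 2577468.
Since JDN mod 7 = 5 (0 = Monday), the day is Saturday.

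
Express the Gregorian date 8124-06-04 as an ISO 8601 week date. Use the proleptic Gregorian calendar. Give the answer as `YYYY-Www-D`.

8124-W22-7

The weekday is Sunday (ISO weekday 7).
That Sunday belongs to ISO week 22 of ISO year 8124.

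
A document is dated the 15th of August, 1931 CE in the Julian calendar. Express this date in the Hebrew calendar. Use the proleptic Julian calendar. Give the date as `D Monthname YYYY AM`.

15 Elul 5691 AM

The source date corresponds to 28 August 1931 in the Gregorian calendar (JDN 2426582).
That day falls on 15 Elul 5691 AM in the Hebrew calendar.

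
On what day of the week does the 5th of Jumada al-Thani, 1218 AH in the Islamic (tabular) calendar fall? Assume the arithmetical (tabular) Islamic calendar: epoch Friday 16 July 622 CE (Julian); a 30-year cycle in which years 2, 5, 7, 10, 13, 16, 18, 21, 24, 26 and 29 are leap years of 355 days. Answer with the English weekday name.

Thursday

This is JDN 2379856 (22 September 1803 Gregorian).
Since JDN mod 7 = 3 (0 = Monday), the day is Thursday.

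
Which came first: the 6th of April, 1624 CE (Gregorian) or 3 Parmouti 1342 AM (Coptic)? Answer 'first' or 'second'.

first

Converting both to JDN: 2314310 vs 2315042; the smaller is the first.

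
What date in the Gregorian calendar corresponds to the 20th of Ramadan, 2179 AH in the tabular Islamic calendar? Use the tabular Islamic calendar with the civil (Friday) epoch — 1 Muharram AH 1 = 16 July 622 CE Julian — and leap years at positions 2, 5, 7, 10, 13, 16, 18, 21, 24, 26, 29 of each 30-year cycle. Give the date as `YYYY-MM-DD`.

Both dates share Julian Day Number 2720506; in the Gregorian calendar that is 23 May 2736 CE.

2736-05-23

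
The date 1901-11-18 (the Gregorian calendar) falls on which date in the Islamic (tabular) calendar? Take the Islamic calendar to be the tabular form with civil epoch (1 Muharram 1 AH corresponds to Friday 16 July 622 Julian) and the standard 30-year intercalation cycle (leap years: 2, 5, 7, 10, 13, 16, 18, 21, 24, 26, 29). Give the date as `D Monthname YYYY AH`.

6 Sha'ban 1319 AH

Julian Day Number of the source date = 2415707.
Converting JDN 2415707 to the tabular Islamic calendar gives 6 Sha'ban 1319 AH.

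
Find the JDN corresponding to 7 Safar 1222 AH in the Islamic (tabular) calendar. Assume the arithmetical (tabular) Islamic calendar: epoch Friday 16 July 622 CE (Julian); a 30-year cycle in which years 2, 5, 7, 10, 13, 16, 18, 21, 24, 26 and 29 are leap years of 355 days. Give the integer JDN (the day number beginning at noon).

In the Gregorian calendar the same day is 16 April 1807.
JDN 2400001 is 17 November 1858 CE (Gregorian), MJD 0; the target day is −18843 days from there, so JDN = 2381158.

2381158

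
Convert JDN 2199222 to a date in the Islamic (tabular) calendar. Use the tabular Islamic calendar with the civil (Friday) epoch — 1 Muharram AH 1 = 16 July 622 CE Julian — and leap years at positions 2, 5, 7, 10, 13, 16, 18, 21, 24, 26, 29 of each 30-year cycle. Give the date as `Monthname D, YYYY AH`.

The proleptic Gregorian equivalent of JDN 2199222 is 1 March 1309.
In the tabular Islamic calendar that day is Ramadan 10, 708 AH.

Ramadan 10, 708 AH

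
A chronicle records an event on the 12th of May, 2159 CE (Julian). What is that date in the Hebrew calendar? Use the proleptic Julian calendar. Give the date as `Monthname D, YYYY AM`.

Sivan 9, 5919 AM

The source date corresponds to 26 May 2159 in the Gregorian calendar (JDN 2509764).
That day falls on 9 Sivan 5919 AM in the Hebrew calendar.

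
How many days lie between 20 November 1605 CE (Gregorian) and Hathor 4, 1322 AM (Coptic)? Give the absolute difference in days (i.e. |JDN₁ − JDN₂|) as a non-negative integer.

JDN of the first date = 2307598.
JDN of the second date = 2307588.
|2307588 − 2307598| = 10.

10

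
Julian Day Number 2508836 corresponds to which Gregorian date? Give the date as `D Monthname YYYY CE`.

9 November 2156 CE

Counting from JDN 2299161 = 15 Oct 1582 gives an offset of 209675 days.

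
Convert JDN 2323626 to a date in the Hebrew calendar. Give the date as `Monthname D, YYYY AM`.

Cheshvan 2, 5410 AM

The Gregorian equivalent of JDN 2323626 is 8 October 1649.
In the Hebrew calendar that day is Cheshvan 2, 5410 AM.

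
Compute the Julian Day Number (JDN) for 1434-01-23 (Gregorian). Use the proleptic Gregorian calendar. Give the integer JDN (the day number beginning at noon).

2244840

JDN 2451545 is 1 January 2000 CE (Gregorian); the target day is −206705 days from there, so JDN = 2244840.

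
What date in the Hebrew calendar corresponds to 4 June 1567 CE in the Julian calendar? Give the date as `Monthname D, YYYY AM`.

Both dates share Julian Day Number 2293559; in the Hebrew calendar that is 27 Sivan 5327 AM.

Sivan 27, 5327 AM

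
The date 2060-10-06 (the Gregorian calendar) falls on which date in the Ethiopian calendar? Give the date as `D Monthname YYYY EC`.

Julian Day Number of the source date = 2473739.
Converting JDN 2473739 to the Ethiopian calendar gives 26 Meskerem 2053 EC.

26 Meskerem 2053 EC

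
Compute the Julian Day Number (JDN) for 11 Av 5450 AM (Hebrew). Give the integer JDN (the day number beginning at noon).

Equivalently 17 July 1690 (Gregorian).
JDN 2451545 is 1 January 2000 CE (Gregorian); the target day is −113027 days from there, so JDN = 2338518.

2338518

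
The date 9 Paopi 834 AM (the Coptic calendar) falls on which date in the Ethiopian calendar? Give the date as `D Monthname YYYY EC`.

9 Tikimt 1110 EC

Julian Day Number of the source date = 2129321.
Converting JDN 2129321 to the Ethiopian calendar gives 9 Tikimt 1110 EC.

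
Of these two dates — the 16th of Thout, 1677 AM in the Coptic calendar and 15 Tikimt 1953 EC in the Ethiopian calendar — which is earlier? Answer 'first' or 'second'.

first

Converting both to JDN: 2437204 vs 2437233; the smaller is the first.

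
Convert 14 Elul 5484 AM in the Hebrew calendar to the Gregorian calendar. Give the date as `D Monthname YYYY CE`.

2 September 1724 CE

Both dates share Julian Day Number 2350983; in the Gregorian calendar that is 2 September 1724 CE.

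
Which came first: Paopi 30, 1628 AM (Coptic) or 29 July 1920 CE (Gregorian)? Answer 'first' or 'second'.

Converting both to JDN: 2419351 vs 2422535; the smaller is the first.

first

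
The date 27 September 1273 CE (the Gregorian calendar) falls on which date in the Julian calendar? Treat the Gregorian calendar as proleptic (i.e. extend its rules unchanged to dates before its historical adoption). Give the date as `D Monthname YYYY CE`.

20 September 1273 CE

The Julian–Gregorian offset here is 7 days (Julian trailing).
27 September 1273 Gregorian − 7 days → 20 September 1273 Julian.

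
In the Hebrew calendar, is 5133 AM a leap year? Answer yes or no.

yes

Hebrew year 5133 is year 3 of its 19-year Metonic cycle; leap years are at positions 3, 6, 8, 11, 14, 17, 19, so it is a leap year (13 months).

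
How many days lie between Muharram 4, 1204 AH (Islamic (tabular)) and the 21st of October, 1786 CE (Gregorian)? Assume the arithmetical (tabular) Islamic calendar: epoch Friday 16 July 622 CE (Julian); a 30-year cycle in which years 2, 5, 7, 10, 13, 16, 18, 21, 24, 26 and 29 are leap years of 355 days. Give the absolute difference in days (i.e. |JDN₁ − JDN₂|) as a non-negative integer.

First date → JDN 2374746; second date → JDN 2373677.
The interval is |2374746 − 2373677| = 1069 days.

1069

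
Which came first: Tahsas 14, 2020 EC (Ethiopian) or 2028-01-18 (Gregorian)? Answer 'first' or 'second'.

first

The two dates have Julian Day Numbers 2461764 and 2461789 respectively.
Since 2461764 < 2461789, the first date comes first.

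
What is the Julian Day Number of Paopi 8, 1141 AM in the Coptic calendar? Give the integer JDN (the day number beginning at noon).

In the proleptic Gregorian calendar the same day is 14 October 1424.
JDN 2400001 is 17 November 1858 CE (Gregorian), MJD 0; the target day is −158549 days from there, so JDN = 2241452.

2241452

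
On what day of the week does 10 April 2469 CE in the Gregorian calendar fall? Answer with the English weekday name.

2622944 ≡ 2 (mod 7); counting from Monday = 0 gives Wednesday.

Wednesday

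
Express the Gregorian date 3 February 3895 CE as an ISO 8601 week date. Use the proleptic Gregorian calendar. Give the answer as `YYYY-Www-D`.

The weekday is Sunday (ISO weekday 7).
That Sunday belongs to ISO week 5 of ISO year 3895.

3895-W05-7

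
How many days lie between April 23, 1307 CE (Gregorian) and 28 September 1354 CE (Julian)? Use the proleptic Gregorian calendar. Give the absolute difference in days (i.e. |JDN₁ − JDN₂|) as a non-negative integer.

JDN of the first date = 2198544.
JDN of the second date = 2215877.
|2215877 − 2198544| = 17333.

17333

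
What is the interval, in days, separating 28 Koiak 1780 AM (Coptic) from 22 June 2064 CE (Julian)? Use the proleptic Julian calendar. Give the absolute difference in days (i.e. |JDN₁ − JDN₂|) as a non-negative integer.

180

JDN of the first date = 2474927.
JDN of the second date = 2475107.
|2475107 − 2474927| = 180.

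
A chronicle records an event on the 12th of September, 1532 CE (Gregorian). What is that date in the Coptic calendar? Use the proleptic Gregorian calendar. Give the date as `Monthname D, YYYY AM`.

Thout 5, 1249 AM

Both dates share Julian Day Number 2280866; in the Coptic calendar that is 5 Thout 1249 AM.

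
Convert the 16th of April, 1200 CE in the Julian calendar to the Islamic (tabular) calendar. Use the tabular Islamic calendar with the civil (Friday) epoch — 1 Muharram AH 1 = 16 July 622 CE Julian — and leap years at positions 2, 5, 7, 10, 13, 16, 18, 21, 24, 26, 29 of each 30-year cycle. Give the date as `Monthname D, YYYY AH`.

Jumada al-Thani 29, 596 AH

Both dates share Julian Day Number 2159464; in the tabular Islamic calendar that is 29 Jumada al-Thani 596 AH.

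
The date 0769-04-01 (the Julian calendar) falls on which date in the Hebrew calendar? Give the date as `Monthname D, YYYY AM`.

Julian Day Number of the source date = 2002026.
Converting JDN 2002026 to the Hebrew calendar gives 19 Nisan 4529 AM.

Nisan 19, 4529 AM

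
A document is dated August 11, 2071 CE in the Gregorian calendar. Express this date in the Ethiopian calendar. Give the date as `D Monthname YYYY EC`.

Julian Day Number of the source date = 2477700.
Converting JDN 2477700 to the Ethiopian calendar gives 5 Nehase 2063 EC.

5 Nehase 2063 EC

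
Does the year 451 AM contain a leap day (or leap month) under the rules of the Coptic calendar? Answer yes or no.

451 mod 4 = 3; in the Coptic calendar a year is leap when year mod 4 = 3, so it is a leap year.

yes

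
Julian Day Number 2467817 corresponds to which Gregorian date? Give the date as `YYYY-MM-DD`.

JDN 2451545 is 1 Jan 2000; 2467817 is +16272 days from there.

2044-07-20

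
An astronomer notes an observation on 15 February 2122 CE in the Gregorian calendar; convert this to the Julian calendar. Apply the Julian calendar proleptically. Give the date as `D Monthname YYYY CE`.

For dates in this range the Gregorian date is 14 days ahead of the Julian.
15 February 2122 Gregorian − 14 days → 1 February 2122 Julian.

1 February 2122 CE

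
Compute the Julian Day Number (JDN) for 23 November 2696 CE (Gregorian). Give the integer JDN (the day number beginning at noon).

JDN 2400001 is 17 November 1858 CE (Gregorian), MJD 0; the target day is +306080 days from there, so JDN = 2706081.

2706081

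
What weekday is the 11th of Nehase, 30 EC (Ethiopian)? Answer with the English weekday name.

Monday

In the proleptic Gregorian calendar this is 2 August 38 (JDN 1735153).
JDN 1735153 mod 7 = 0, and JDN 0 was a Monday, so this is a Monday.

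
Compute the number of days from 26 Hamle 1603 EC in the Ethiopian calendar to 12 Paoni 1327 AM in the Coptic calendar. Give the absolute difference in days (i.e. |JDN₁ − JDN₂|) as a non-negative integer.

44

JDN of the first date = 2309676.
JDN of the second date = 2309632.
|2309632 − 2309676| = 44.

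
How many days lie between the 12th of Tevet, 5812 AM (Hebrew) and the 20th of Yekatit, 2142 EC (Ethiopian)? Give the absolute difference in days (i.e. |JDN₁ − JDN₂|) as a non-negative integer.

First date → JDN 2470521; second date → JDN 2506390.
The interval is |2470521 − 2506390| = 35869 days.

35869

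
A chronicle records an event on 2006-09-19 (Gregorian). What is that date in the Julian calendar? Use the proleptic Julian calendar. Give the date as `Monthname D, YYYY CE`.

At this point the Julian calendar is 13 days behind the Gregorian.
19 September 2006 Gregorian − 13 days → 6 September 2006 Julian.

September 6, 2006 CE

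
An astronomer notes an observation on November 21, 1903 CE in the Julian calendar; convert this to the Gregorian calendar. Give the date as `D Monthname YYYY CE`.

4 December 1903 CE

For dates in this range the Gregorian date is 13 days ahead of the Julian.
21 November 1903 Julian + 13 days → 4 December 1903 Gregorian.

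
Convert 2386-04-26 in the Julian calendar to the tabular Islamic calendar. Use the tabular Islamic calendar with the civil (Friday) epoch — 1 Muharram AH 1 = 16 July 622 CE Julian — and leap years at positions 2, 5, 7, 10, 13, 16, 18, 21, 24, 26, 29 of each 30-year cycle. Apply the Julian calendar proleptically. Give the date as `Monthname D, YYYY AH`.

Julian Day Number of the source date = 2592660.
Converting JDN 2592660 to the tabular Islamic calendar gives 12 Dhu al-Hijjah 1818 AH.

Dhu al-Hijjah 12, 1818 AH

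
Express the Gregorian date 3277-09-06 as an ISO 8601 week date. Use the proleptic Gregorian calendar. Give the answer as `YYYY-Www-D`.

3277-W36-1

The weekday is Monday (ISO weekday 1).
That Monday belongs to ISO week 36 of ISO year 3277.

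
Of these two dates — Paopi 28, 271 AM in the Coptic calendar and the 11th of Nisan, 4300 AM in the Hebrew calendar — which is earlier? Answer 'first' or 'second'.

First date → JDN 1923704; second date → JDN 1918386.
JDN 1918386 < JDN 1923704, so the second date is earlier.

second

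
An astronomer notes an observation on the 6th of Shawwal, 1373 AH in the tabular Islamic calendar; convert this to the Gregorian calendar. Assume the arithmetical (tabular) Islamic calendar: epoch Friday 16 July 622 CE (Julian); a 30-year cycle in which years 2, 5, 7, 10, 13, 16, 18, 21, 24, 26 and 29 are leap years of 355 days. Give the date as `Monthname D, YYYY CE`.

June 8, 1954 CE

Both dates share Julian Day Number 2434902; in the Gregorian calendar that is 8 June 1954 CE.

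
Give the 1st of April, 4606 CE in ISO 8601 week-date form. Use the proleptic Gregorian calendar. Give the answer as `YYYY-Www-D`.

4606-W14-2

The weekday is Tuesday (ISO weekday 2).
That Tuesday belongs to ISO week 14 of ISO year 4606.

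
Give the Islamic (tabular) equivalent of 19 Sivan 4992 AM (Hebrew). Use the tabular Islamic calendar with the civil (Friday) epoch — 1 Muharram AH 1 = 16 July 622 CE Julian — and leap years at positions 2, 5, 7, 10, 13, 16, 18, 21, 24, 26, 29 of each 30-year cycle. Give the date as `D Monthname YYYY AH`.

17 Sha'ban 629 AH

The source date corresponds to 15 June 1232 in the proleptic Gregorian calendar (JDN 2171205).
That day falls on 17 Sha'ban 629 AH in the tabular Islamic calendar.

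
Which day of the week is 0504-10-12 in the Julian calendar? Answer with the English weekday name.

This is JDN 1905429 (14 October 504 Gregorian).
Since JDN mod 7 = 1 (0 = Monday), the day is Tuesday.

Tuesday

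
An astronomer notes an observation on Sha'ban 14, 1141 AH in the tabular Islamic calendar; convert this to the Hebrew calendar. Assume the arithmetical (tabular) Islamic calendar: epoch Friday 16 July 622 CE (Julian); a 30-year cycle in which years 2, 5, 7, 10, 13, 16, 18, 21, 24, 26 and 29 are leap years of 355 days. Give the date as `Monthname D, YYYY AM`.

Julian Day Number of the source date = 2352638.
Converting JDN 2352638 to the Hebrew calendar gives 14 Adar II 5489 AM.

Adar II 14, 5489 AM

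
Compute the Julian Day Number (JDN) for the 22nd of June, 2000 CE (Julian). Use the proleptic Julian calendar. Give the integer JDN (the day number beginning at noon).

2451731

Equivalently 5 July 2000 (Gregorian).
JDN 2299161 is 15 October 1582 CE (Gregorian); the target day is +152570 days from there, so JDN = 2451731.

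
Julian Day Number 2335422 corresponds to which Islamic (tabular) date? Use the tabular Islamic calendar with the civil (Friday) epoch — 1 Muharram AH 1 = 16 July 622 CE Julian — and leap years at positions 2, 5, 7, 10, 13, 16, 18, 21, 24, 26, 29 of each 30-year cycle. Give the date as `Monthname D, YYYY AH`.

Muharram 15, 1093 AH

The Gregorian equivalent of JDN 2335422 is 24 January 1682.
In the tabular Islamic calendar that day is Muharram 15, 1093 AH.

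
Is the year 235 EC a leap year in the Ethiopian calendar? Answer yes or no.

yes

235 mod 4 = 3; in the Ethiopian calendar a year is leap when year mod 4 = 3, so it is a leap year.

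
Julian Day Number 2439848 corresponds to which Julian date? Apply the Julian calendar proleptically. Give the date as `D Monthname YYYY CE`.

10 December 1967 CE

JDN 2439848 is 23 December 1967 in the Gregorian calendar.
In the Julian calendar that day is 10 December 1967 CE.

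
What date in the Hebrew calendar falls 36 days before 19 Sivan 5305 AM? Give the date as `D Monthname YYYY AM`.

Counting 36 days back from JDN 2285519 reaches JDN 2285483, which is 12 Iyar 5305 AM.

12 Iyar 5305 AM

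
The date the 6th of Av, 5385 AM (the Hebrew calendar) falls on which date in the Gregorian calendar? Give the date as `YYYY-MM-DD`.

1625-08-09

Both dates share Julian Day Number 2314800; in the Gregorian calendar that is 9 August 1625 CE.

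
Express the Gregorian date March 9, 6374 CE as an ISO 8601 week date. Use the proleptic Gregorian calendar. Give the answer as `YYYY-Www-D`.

The weekday is Saturday (ISO weekday 6).
That Saturday belongs to ISO week 10 of ISO year 6374.

6374-W10-6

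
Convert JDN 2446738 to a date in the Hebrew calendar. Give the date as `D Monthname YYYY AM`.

1 Cheshvan 5747 AM

The Gregorian equivalent of JDN 2446738 is 3 November 1986.
In the Hebrew calendar that day is 1 Cheshvan 5747 AM.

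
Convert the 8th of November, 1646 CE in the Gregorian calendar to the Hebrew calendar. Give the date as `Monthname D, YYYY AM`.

Julian Day Number of the source date = 2322561.
Converting JDN 2322561 to the Hebrew calendar gives 30 Cheshvan 5407 AM.

Cheshvan 30, 5407 AM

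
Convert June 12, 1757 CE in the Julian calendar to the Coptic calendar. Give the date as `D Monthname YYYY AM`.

The source date corresponds to 23 June 1757 in the Gregorian calendar (JDN 2362965).
That day falls on 18 Paoni 1473 AM in the Coptic calendar.

18 Paoni 1473 AM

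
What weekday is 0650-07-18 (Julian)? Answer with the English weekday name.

Sunday

Equivalently 21 July 650 Gregorian, JDN 1958669.
Since JDN mod 7 = 6 (0 = Monday), the day is Sunday.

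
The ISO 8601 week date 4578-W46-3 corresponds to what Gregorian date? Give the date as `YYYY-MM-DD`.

ISO week 1 of 4578 is the week containing the first Thursday of 4578.
Week 46, day 3 (Wednesday) lands on 4578-11-11.

4578-11-11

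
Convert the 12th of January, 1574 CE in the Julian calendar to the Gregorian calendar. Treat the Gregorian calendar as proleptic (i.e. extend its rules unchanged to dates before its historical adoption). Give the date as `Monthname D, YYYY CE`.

The Julian–Gregorian offset here is 10 days (Julian trailing).
12 January 1574 Julian + 10 days → 22 January 1574 Gregorian.

January 22, 1574 CE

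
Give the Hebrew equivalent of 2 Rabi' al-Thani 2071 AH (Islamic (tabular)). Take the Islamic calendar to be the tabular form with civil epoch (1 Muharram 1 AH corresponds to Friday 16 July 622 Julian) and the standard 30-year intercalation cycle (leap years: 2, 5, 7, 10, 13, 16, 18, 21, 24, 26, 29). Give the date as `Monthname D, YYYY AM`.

Adar 2, 6391 AM

Both dates share Julian Day Number 2682069; in the Hebrew calendar that is 2 Adar 6391 AM.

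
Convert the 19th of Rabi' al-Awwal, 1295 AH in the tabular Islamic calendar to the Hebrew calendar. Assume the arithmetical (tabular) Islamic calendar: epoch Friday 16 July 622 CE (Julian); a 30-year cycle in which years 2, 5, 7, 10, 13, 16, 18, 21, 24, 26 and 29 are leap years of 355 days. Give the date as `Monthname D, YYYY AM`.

Julian Day Number of the source date = 2407067.
Converting JDN 2407067 to the Hebrew calendar gives 18 Adar II 5638 AM.

Adar II 18, 5638 AM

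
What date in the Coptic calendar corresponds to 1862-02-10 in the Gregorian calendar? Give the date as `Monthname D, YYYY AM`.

Julian Day Number of the source date = 2401182.
Converting JDN 2401182 to the Coptic calendar gives 4 Meshir 1578 AM.

Meshir 4, 1578 AM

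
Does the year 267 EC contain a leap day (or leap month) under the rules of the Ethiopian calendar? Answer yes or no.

yes

267 mod 4 = 3; in the Ethiopian calendar a year is leap when year mod 4 = 3, so it is a leap year.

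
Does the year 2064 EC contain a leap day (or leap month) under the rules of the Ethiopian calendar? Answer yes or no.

no

2064 mod 4 = 0; in the Ethiopian calendar a year is leap when year mod 4 = 3, so it is a common year.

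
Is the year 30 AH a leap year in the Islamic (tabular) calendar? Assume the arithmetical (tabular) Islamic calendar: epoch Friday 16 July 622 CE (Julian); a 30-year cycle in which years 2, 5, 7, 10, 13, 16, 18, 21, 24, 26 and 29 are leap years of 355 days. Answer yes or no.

Year 30 AH is year 30 of its 30-year cycle; leap positions are 2, 5, 7, 10, 13, 16, 18, 21, 24, 26, 29, so it is a common year (354 days).

no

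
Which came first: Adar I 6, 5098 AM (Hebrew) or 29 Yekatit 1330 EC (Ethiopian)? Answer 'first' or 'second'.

First date → JDN 2209789; second date → JDN 2209816.
JDN 2209789 < JDN 2209816, so the first date is earlier.

first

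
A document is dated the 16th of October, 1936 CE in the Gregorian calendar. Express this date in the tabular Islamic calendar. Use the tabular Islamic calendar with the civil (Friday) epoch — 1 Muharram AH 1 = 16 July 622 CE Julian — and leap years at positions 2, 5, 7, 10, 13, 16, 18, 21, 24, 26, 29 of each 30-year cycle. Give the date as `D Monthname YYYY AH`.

30 Rajab 1355 AH

Both dates share Julian Day Number 2428458; in the tabular Islamic calendar that is 30 Rajab 1355 AH.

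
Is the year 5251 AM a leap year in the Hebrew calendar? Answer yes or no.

no

Hebrew year 5251 is year 7 of its 19-year Metonic cycle; leap years are at positions 3, 6, 8, 11, 14, 17, 19, so it is a common year (12 months).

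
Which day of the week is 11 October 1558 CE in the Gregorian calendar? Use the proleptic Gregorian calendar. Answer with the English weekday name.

Saturday

2290391 ≡ 5 (mod 7); counting from Monday = 0 gives Saturday.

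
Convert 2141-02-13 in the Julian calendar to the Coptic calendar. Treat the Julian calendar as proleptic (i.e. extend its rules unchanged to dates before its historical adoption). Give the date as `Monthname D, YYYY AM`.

Meshir 19, 1857 AM

The source date corresponds to 27 February 2141 in the Gregorian calendar (JDN 2503102).
That day falls on 19 Meshir 1857 AM in the Coptic calendar.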